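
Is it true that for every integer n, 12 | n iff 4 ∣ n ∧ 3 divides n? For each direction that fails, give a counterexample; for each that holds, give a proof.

Both directions hold.

(⟸) Suppose 4 ∣ n and 3 ∣ n. Any common multiple of 4 and 3 is a multiple of their lcm; here gcd(4, 3) = 1, so lcm(4, 3) = 4·3 = 12, so 12 ∣ n.

(⟹) If 12 ∣ n, write n = 12q. Since 12 = 3·4, n = 4·(3q), so 4 ∣ n; and since 12 = 4·3, n = 3·(4q), so 3 ∣ n.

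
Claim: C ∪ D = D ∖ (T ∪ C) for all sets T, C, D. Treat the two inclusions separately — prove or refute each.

(⊆) This inclusion fails. Take T = ∅, C = {1}, D = ∅; then 1 ∈ C ∪ D but 1 ∉ D ∖ (T ∪ C).

(⊇) Let x ∈ D ∖ (T ∪ C). Then x ∈ D and x ∉ T, C, from which x ∈ C ∪ D.

Only the reverse inclusion holds.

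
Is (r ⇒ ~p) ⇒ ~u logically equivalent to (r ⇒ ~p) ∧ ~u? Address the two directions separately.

Only the converse holds.

[⇒] This fails. Under r = T, u = F, p = T, the left side is true but the right side is false.

[⇐] Assume the antecedent. If r is true, the antecedent forces (r = T, u = F, p = F), and (r ⇒ ~p) ⇒ ~u holds there. If r is false, the antecedent forces (r = F, u = F, p = F) or (r = F, u = F, p = T), and (r ⇒ ~p) ⇒ ~u holds there. Either way (r ⇒ ~p) ⇒ ~u holds.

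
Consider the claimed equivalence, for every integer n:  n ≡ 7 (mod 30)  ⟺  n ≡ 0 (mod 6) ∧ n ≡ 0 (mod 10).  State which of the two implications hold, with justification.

Neither implication holds.

(→) This fails: n = 7 gives 7 ≡ 7 (mod 30) but 7 ≡ 1 (mod 6), so the conjunction on the right does not hold.

(←) This fails: n = 0 satisfies both congruences on the right (0 ≡ 0 mod 6 and 0 ≡ 0 mod 10) yet 0 ≡ 0 (mod 30), not 7.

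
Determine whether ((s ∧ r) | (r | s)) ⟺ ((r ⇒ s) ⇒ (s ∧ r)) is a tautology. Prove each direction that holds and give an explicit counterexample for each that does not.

Only the converse holds.

[⇒] This fails. Under r = F, s = T, the left side is true but the right side is false.

[⇐] Assume the antecedent. If r is true, (s ∧ r) | (r | s) reduces to true regardless of the other variables. If r is false, the antecedent cannot hold. Either way (s ∧ r) | (r | s) holds.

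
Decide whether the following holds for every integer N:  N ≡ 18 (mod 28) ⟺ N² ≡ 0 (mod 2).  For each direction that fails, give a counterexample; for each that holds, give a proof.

The forward direction holds; the converse fails.

Forward direction. Suppose N ≡ 18 (mod 28). Then N² ≡ 18² = 324 (mod 28), and since 2 ∣ 28, also N² ≡ 0 (mod 2).

Converse. This fails: take N = 0. Then 0² = 0 ≡ 0 (mod 2), yet 0 ≡ 0 (mod 28), not 18.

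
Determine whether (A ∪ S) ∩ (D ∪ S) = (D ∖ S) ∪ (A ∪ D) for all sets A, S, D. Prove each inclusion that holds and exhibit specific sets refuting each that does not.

Forward inclusion. This inclusion fails. Take A = ∅, S = {1}, D = ∅; then 1 ∈ (A ∪ S) ∩ (D ∪ S) but 1 ∉ (D ∖ S) ∪ (A ∪ D).

Reverse inclusion. This inclusion fails. Take A = {1}, S = ∅, D = ∅; then 1 ∈ (D ∖ S) ∪ (A ∪ D) but 1 ∉ (A ∪ S) ∩ (D ∪ S).

(⊆) fails and (⊇) fails.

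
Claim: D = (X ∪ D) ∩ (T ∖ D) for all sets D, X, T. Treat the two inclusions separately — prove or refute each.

(⊆) This inclusion fails. Take D = {1}, X = ∅, T = ∅; then 1 ∈ D but 1 ∉ (X ∪ D) ∩ (T ∖ D).

(⊇) This inclusion fails. Take D = ∅, X = {1}, T = {1}; then 1 ∈ (X ∪ D) ∩ (T ∖ D) but 1 ∉ D.

Neither inclusion holds.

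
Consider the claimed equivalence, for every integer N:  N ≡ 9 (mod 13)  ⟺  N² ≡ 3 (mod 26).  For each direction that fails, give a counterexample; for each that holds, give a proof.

Forward direction. This fails: take N = 22. Then 22 ≡ 9 (mod 13), but 22² = 484 ≡ 16 (mod 26), not 3.

Converse. This fails: take N = 17. Then 17² = 289 ≡ 3 (mod 26), yet 17 ≡ 4 (mod 13), not 9.

(⇒) fails and (⇐) fails.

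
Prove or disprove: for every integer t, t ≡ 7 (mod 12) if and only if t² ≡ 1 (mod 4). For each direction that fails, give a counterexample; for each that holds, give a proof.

Only the forward implication holds.

[⇒] Suppose t ≡ 7 (mod 12). Then t² ≡ 7² = 49 (mod 12), and since 4 ∣ 12, also t² ≡ 1 (mod 4).

[⇐] This fails: take t = 1. Then 1² = 1 ≡ 1 (mod 4), yet 1 ≡ 1 (mod 12), not 7.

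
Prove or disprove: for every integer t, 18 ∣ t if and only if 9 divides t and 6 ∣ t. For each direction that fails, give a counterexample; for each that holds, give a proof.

[⇒] If 18 ∣ t, write t = 18q. Since 18 = 2·9, t = 9·(2q), so 9 ∣ t; and since 18 = 3·6, t = 6·(3q), so 6 ∣ t.

[⇐] Suppose 9 ∣ t and 6 ∣ t. Any common multiple of 9 and 6 is a multiple of their lcm; here lcm(9, 6) = 9·6/gcd(9, 6) = 54/3 = 18, so 18 ∣ t.

Both directions hold; the statement is true.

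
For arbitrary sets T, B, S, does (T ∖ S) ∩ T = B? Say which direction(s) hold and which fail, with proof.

(⟹) This inclusion fails. Take T = {1}, B = ∅, S = ∅; then 1 ∈ (T ∖ S) ∩ T but 1 ∉ B.

(⟸) This inclusion fails. Take T = ∅, B = {1}, S = ∅; then 1 ∈ B but 1 ∉ (T ∖ S) ∩ T.

Neither inclusion holds.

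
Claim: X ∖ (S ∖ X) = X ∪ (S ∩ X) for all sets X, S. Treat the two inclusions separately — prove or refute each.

(⊇) Let x ∈ X ∪ (S ∩ X). Then either x ∈ X and x ∉ S; or x ∈ X ∩ S. In each case x ∈ X ∖ (S ∖ X), so X ∪ (S ∩ X) ⊆ X ∖ (S ∖ X).

(⊆) Let x ∈ X ∖ (S ∖ X). Then either x ∈ X and x ∉ S; or x ∈ X ∩ S. In each case x ∈ X ∪ (S ∩ X), so X ∖ (S ∖ X) ⊆ X ∪ (S ∩ X).

The two sets are equal.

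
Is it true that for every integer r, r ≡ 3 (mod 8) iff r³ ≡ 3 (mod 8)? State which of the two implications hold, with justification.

Forward direction. Suppose r ≡ 3 (mod 8). Write r = 8j + 3. Then (8j + 3)³ = 512j³ + 576j² + 216j + 27 = 8(64j³ + 72j² + 27j + 3) + 3, so r³ ≡ 3 (mod 8).

Converse. Suppose r³ ≡ 3 (mod 8). The only residue r in {0, …, 7} with r³ ≡ 3 (mod 8) is r = 3, so r ≡ 3 (mod 8).

Both implications hold.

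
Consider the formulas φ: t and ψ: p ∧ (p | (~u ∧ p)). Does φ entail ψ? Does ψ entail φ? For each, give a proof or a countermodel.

(⇒) fails and (⇐) fails.

(⇒) This fails. Under u = F, t = T, p = F, the left side is true but the right side is false.

(⇐) This fails. Under u = F, t = F, p = T, the left side is false but the right side is true.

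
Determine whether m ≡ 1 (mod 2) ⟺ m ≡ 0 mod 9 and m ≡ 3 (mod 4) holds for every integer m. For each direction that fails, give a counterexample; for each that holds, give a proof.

Not equivalent: only (⇐) holds.

(⇒) This fails: m = 1 gives 1 ≡ 1 (mod 2) but 1 ≡ 1 (mod 9), so the conjunction on the right does not hold.

(⇐) Conversely, if m ≡ 0 (mod 9) and m ≡ 3 (mod 4), then by the Chinese remainder theorem m ≡ 27 (mod 36). Since 27 ≡ 1 (mod 2) and 2 ∣ 36, we get m ≡ 1 (mod 2).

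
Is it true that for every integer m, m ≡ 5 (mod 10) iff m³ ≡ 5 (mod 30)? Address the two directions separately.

Not equivalent: only (⇐) holds.

(→) This fails: take m = 15. Then 15 ≡ 5 (mod 10), but 15³ = 3375 ≡ 15 (mod 30), not 5.

(←) Conversely, the residues r modulo 30 with r³ ≡ 5 (mod 30) are exactly {5}, and each is ≡ 5 (mod 10).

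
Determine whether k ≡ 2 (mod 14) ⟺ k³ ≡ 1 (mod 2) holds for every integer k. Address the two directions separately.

(⇒) This fails: take k = 2. Then 2 ≡ 2 (mod 14), but 2³ = 8 ≡ 0 (mod 2), not 1.

(⇐) This fails: take k = 1. Then 1³ = 1 ≡ 1 (mod 2), yet 1 ≡ 1 (mod 14), not 2.

Both directions fail.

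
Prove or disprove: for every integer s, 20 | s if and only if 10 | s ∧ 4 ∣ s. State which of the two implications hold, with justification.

(→) If 20 ∣ s, write s = 20q. Since 20 = 2·10, s = 10·(2q), so 10 ∣ s; and since 20 = 5·4, s = 4·(5q), so 4 ∣ s.

(←) Suppose 10 ∣ s and 4 ∣ s. Any common multiple of 10 and 4 is a multiple of their lcm; here lcm(10, 4) = 10·4/gcd(10, 4) = 40/2 = 20, so 20 ∣ s.

Both directions hold; the statement is true.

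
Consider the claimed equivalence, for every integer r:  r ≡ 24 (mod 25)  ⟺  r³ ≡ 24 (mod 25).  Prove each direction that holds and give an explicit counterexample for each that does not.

(→) Suppose r ≡ 24 (mod 25). Write r = 25j + 24. Then (25j + 24)³ = 15625j³ + 45000j² + 43200j + 13824 = 25(625j³ + 1800j² + 1728j + 552) + 24, so r³ ≡ 24 (mod 25).

(←) Conversely, suppose r³ ≡ 24 (mod 25). The only residue r in {0, …, 24} with r³ ≡ 24 (mod 25) is r = 24, so r ≡ 24 (mod 25).

Both directions hold.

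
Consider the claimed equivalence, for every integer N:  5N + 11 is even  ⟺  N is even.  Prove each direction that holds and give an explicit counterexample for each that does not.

[⇒] This fails: N = 7 gives 5N + 11 = 46, which is even, but 7 is odd, not even.

[⇐] This also fails: N = 6 is even, but 5N + 11 = 41 is odd, not even.

(⇒) fails and (⇐) fails.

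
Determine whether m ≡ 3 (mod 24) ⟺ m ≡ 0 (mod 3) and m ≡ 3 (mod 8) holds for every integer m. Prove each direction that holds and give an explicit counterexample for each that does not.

Equivalent; both directions hold.

(⟹) Suppose m ≡ 3 (mod 24); write m = 24j + 3. Since 3 ∣ 24, reducing mod 3 gives m ≡ 3 ≡ 0 (mod 3); since 8 ∣ 24, reducing mod 8 gives m ≡ 3 (mod 8).

(⟸) Conversely, if m ≡ 0 (mod 3) and m ≡ 3 (mod 8), then by the Chinese remainder theorem m ≡ 3 (mod 24). This is exactly m ≡ 3 (mod 24).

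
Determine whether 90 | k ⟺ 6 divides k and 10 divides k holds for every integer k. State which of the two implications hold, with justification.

(⟸) This fails: take k = 30. Both 6 ∣ 30 and 10 ∣ 30, yet 30 is not a multiple of 90 (since 30 = 0·90 + 30), so 90 ∤ 30.

(⟹) If 90 ∣ k, write k = 90q. Since 90 = 15·6, k = 6·(15q), so 6 ∣ k; and since 90 = 9·10, k = 10·(9q), so 10 ∣ k.

The forward direction holds; the converse fails.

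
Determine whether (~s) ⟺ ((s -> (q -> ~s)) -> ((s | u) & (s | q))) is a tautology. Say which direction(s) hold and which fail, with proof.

Neither direction holds.

[⇒] This fails. Under u = F, q = F, s = F, the left side is true but the right side is false.

[⇐] This fails. Under u = F, q = F, s = T, the left side is false but the right side is true.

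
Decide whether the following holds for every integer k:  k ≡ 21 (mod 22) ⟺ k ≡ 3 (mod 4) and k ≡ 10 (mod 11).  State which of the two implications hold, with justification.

Only the reverse direction holds.

(⟹) This fails: k = 21 gives 21 ≡ 21 (mod 22) but 21 ≡ 1 (mod 4), so the conjunction on the right does not hold.

(⟸) Conversely, if k ≡ 3 (mod 4) and k ≡ 10 (mod 11), then by the Chinese remainder theorem k ≡ 43 (mod 44). Since 43 ≡ 21 (mod 22) and 22 ∣ 44, we get k ≡ 21 (mod 22).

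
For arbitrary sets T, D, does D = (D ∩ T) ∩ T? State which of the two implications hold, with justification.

The sets are not equal: only the reverse inclusion holds.

(⟹) This inclusion fails. Take T = ∅, D = {1}; then 1 ∈ D but 1 ∉ (D ∩ T) ∩ T.

(⟸) Let x ∈ (D ∩ T) ∩ T. Then x ∈ T ∩ D, from which x ∈ D.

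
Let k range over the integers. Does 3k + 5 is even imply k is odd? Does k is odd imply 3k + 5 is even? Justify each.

(⇒) Suppose 3k + 5 is even. Since 3 is odd, 3k and k have the same parity, so 3k + 5 ≡ k + 5 (mod 2). As 5 is odd, 3k + 5 is even exactly when k is odd. Thus k is odd.

(⇐) Conversely, suppose k is odd; write k = 2j + 1. Then 3k + 5 = 3·(2j + 1) + 5 = 2·3j + 8, which is even.

Both directions hold; the statement is true.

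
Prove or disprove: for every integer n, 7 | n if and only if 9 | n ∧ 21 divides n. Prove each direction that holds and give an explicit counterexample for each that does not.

(⇒) fails; (⇐) holds.

(⇒) This fails: take n = 7. Certainly 7 ∣ 7, but 9 ∤ 7.

(⇐) Suppose 9 ∣ n and 21 ∣ n. Any common multiple of 9 and 21 is a multiple of their lcm; here lcm(9, 21) = 9·21/gcd(9, 21) = 189/3 = 63, so 63 ∣ n. Since 7 ∣ 63, it follows that 7 ∣ n.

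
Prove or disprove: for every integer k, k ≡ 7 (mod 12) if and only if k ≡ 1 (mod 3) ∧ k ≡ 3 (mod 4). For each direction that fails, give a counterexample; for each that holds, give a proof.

[⇒] Suppose k ≡ 7 (mod 12); write k = 12j + 7. Since 3 ∣ 12, reducing mod 3 gives k ≡ 7 ≡ 1 (mod 3); since 4 ∣ 12, reducing mod 4 gives k ≡ 7 ≡ 3 (mod 4).

[⇐] Conversely, if k ≡ 1 (mod 3) and k ≡ 3 (mod 4), then by the Chinese remainder theorem k ≡ 7 (mod 12). This is exactly k ≡ 7 (mod 12).

The biconditional holds.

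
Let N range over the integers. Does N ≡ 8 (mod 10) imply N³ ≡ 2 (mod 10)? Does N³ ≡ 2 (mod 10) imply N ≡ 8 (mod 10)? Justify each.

Both directions hold.

[⇐] Suppose N³ ≡ 2 (mod 10). The only residue r in {0, …, 9} with r³ ≡ 2 (mod 10) is r = 8, so N ≡ 8 (mod 10).

[⇒] Suppose N ≡ 8 (mod 10). Write N = 10j + 8. Then (10j + 8)³ = 1000j³ + 2400j² + 1920j + 512 = 10(100j³ + 240j² + 192j + 51) + 2, so N³ ≡ 2 (mod 10).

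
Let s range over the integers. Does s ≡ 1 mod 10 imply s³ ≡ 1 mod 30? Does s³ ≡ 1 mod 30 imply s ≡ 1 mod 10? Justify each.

Not equivalent: only (⇐) holds.

Forward direction. This fails: take s = 11. Then 11 ≡ 1 (mod 10), but 11³ = 1331 ≡ 11 (mod 30), not 1.

Converse. The residues r modulo 30 with r³ ≡ 1 (mod 30) are exactly {1}, and each is ≡ 1 (mod 10).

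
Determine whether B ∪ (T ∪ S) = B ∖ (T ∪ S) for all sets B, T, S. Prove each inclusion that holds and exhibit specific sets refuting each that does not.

The sets are not equal: only the reverse inclusion holds.

(⟹) This inclusion fails. Take B = ∅, T = {1}, S = ∅; then 1 ∈ B ∪ (T ∪ S) but 1 ∉ B ∖ (T ∪ S).

(⟸) Let x ∈ B ∖ (T ∪ S). Then x ∈ B and x ∉ T, S, from which x ∈ B ∪ (T ∪ S).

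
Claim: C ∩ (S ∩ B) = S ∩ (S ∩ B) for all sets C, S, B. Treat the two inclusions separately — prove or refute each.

(⊆) holds; (⊇) fails.

(⟹) Let x ∈ C ∩ (S ∩ B). Then x ∈ C ∩ S ∩ B, from which x ∈ S ∩ (S ∩ B).

(⟸) This inclusion fails. Take C = ∅, S = {1}, B = {1}; then 1 ∈ S ∩ (S ∩ B) but 1 ∉ C ∩ (S ∩ B).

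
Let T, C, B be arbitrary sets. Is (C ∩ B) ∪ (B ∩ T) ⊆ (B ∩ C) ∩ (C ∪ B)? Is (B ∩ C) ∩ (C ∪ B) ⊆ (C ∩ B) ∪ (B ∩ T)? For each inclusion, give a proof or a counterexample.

(⟹) This inclusion fails. Take T = {1}, C = ∅, B = {1}; then 1 ∈ (C ∩ B) ∪ (B ∩ T) but 1 ∉ (B ∩ C) ∩ (C ∪ B).

(⟸) Let x ∈ (B ∩ C) ∩ (C ∪ B). Then either x ∈ C ∩ B and x ∉ T; or x ∈ T ∩ C ∩ B. In each case x ∈ (C ∩ B) ∪ (B ∩ T), so (B ∩ C) ∩ (C ∪ B) ⊆ (C ∩ B) ∪ (B ∩ T).

Only the reverse inclusion holds.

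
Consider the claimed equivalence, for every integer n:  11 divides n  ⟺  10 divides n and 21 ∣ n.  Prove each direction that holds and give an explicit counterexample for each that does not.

Neither direction holds.

(→) This fails: take n = 11. Certainly 11 ∣ 11, but 10 ∤ 11.

(←) This fails: take n = 210. Both 10 ∣ 210 and 21 ∣ 210, yet 210 is not a multiple of 11 (since 210 = 19·11 + 1), so 11 ∤ 210.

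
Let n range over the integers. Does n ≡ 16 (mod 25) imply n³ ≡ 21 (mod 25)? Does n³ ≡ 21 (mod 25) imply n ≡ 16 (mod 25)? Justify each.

The biconditional holds.

(⟹) Suppose n ≡ 16 (mod 25). Write n = 25j + 16. Then (25j + 16)³ = 15625j³ + 30000j² + 19200j + 4096 = 25(625j³ + 1200j² + 768j + 163) + 21, so n³ ≡ 21 (mod 25).

(⟸) Conversely, suppose n³ ≡ 21 (mod 25). The only residue r in {0, …, 24} with r³ ≡ 21 (mod 25) is r = 16, so n ≡ 16 (mod 25).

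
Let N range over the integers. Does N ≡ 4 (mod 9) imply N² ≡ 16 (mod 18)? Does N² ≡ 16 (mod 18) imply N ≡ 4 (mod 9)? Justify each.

(⟹) This fails: take N = 13. Then 13 ≡ 4 (mod 9), but 13² = 169 ≡ 7 (mod 18), not 16.

(⟸) This fails: take N = 14. Then 14² = 196 ≡ 16 (mod 18), yet 14 ≡ 5 (mod 9), not 4.

Neither implication holds.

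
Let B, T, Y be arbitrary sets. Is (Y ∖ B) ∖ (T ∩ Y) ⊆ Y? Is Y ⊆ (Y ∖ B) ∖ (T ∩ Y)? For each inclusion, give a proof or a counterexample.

Forward inclusion. Let x ∈ (Y ∖ B) ∖ (T ∩ Y). Then x ∈ Y and x ∉ B, T, from which x ∈ Y.

Reverse inclusion. This inclusion fails. Take B = {1}, T = ∅, Y = {1}; then 1 ∈ Y but 1 ∉ (Y ∖ B) ∖ (T ∩ Y).

(⊆) holds; (⊇) fails.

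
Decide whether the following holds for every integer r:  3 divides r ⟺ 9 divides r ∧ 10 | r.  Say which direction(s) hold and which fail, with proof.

(⇒) fails; (⇐) holds.

Forward direction. This fails: take r = 3. Certainly 3 ∣ 3, but 9 ∤ 3.

Converse. Suppose 9 ∣ r and 10 ∣ r. Any common multiple of 9 and 10 is a multiple of their lcm; here gcd(9, 10) = 1, so lcm(9, 10) = 9·10 = 90, so 90 ∣ r. Since 3 ∣ 90, it follows that 3 ∣ r.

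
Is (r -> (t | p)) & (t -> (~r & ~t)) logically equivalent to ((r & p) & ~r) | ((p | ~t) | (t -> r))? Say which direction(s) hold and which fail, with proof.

Not equivalent: only (⇒) holds.

[⇒] Assume the antecedent. If t is true, the antecedent cannot hold. If t is false, the consequent reduces to true regardless of the other variables. Either way the consequent holds.

[⇐] This fails. Under t = T, p = T, r = F, the left side is false but the right side is true.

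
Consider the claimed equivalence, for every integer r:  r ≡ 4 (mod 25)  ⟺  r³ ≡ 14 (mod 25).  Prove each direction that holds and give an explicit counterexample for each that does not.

Both implications hold.

[⇒] Suppose r ≡ 4 (mod 25). Write r = 25j + 4. Then (25j + 4)³ = 15625j³ + 7500j² + 1200j + 64 = 25(625j³ + 300j² + 48j + 2) + 14, so r³ ≡ 14 (mod 25).

[⇐] Conversely, suppose r³ ≡ 14 (mod 25). The only residue r in {0, …, 24} with r³ ≡ 14 (mod 25) is r = 4, so r ≡ 4 (mod 25).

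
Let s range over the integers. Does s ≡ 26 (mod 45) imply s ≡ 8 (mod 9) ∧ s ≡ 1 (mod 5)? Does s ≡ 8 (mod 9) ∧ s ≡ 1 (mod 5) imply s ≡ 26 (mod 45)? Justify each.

The biconditional holds.

[⇒] Suppose s ≡ 26 (mod 45); write s = 45j + 26. Since 9 ∣ 45, reducing mod 9 gives s ≡ 26 ≡ 8 (mod 9); since 5 ∣ 45, reducing mod 5 gives s ≡ 26 ≡ 1 (mod 5).

[⇐] Conversely, if s ≡ 8 (mod 9) and s ≡ 1 (mod 5), then by the Chinese remainder theorem s ≡ 26 (mod 45). This is exactly s ≡ 26 (mod 45).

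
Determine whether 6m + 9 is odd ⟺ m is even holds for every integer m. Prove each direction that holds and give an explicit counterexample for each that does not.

The forward direction fails; the converse holds.

[⇒] This fails: take m = 7. Then 6m + 9 = 51, which is odd, yet m = 7 is odd, not even.

[⇐] Suppose m is even. Since 6 is even, 6m is even for every m, so 6m + 9 has the same parity as 9, which is odd. Hence 6m + 9 is odd.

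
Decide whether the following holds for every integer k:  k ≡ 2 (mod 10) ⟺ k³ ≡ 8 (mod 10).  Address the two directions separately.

(⟹) Suppose k ≡ 2 (mod 10). Write k = 10j + 2. Then (10j + 2)³ = 1000j³ + 600j² + 120j + 8 = 10(100j³ + 60j² + 12j) + 8, so k³ ≡ 8 (mod 10).

(⟸) For the converse, argue contrapositively. If k ≢ 2 (mod 10), then k is congruent to one of 0, 1, 3, 4, 5, 6, 7, 8, 9 modulo 10, and these give k³ ≡ 0, 1, 7, 4, 5, 6, 3, 2, 9 respectively — never 8.

The biconditional holds.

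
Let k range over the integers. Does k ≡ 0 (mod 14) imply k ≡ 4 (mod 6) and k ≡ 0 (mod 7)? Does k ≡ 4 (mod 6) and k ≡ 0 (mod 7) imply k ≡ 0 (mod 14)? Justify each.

Only the reverse direction holds.

(⇐) If k ≡ 4 (mod 6) and k ≡ 0 (mod 7), then by the Chinese remainder theorem k ≡ 28 (mod 42). Since 28 ≡ 0 (mod 14) and 14 ∣ 42, we get k ≡ 0 (mod 14).

(⇒) This fails: k = 0 gives 0 ≡ 0 (mod 14) but 0 ≡ 0 (mod 6), so the conjunction on the right does not hold.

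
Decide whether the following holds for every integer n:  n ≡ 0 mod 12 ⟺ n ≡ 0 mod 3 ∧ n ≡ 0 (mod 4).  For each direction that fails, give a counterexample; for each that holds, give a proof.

(→) Suppose n ≡ 0 (mod 12); write n = 12j + 0. Since 3 ∣ 12, reducing mod 3 gives n ≡ 0 (mod 3); since 4 ∣ 12, reducing mod 4 gives n ≡ 0 (mod 4).

(←) Conversely, if n ≡ 0 (mod 3) and n ≡ 0 (mod 4), then by the Chinese remainder theorem n ≡ 0 (mod 12). This is exactly n ≡ 0 (mod 12).

Both directions hold; the statement is true.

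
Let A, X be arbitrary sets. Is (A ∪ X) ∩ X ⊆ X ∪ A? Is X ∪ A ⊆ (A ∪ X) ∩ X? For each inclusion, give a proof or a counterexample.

Forward inclusion. Let x ∈ (A ∪ X) ∩ X. Then either x ∈ X and x ∉ A; or x ∈ A ∩ X. In each case x ∈ X ∪ A, so (A ∪ X) ∩ X ⊆ X ∪ A.

Reverse inclusion. This inclusion fails. Take A = {1}, X = ∅; then 1 ∈ X ∪ A but 1 ∉ (A ∪ X) ∩ X.

Only the forward inclusion holds.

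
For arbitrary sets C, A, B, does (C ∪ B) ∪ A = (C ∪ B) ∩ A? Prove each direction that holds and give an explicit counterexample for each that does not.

(⊆) fails; (⊇) holds.

Reverse inclusion. Let x ∈ (C ∪ B) ∩ A. Then either x ∈ C ∩ A and x ∉ B; or x ∈ A ∩ B and x ∉ C; or x ∈ C ∩ A ∩ B. In each case x ∈ (C ∪ B) ∪ A, so (C ∪ B) ∩ A ⊆ (C ∪ B) ∪ A.

Forward inclusion. This inclusion fails. Take C = {1}, A = ∅, B = ∅; then 1 ∈ (C ∪ B) ∪ A but 1 ∉ (C ∪ B) ∩ A.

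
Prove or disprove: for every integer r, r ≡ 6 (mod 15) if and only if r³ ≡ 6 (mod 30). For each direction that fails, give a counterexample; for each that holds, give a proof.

Only the reverse direction holds.

(⟹) This fails: take r = 21. Then 21 ≡ 6 (mod 15), but 21³ = 9261 ≡ 21 (mod 30), not 6.

(⟸) Conversely, the residues r modulo 30 with r³ ≡ 6 (mod 30) are exactly {6}, and each is ≡ 6 (mod 15).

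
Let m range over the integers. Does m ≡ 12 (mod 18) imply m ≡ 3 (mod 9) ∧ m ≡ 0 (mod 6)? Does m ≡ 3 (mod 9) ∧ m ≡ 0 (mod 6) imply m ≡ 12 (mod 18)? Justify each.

Both implications hold.

(←) If m ≡ 3 (mod 9) and m ≡ 0 (mod 6), then by the Chinese remainder theorem m ≡ 12 (mod 18). This is exactly m ≡ 12 (mod 18).

(→) Suppose m ≡ 12 (mod 18); write m = 18j + 12. Since 9 ∣ 18, reducing mod 9 gives m ≡ 12 ≡ 3 (mod 9); since 6 ∣ 18, reducing mod 6 gives m ≡ 12 ≡ 0 (mod 6).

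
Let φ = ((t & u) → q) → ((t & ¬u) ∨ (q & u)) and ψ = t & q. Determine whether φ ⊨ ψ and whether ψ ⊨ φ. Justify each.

Forward direction. This fails. Under q = F, t = T, u = F, the left side is true but the right side is false.

Converse. Assume the antecedent. If q is true, the antecedent forces (q = T, t = T, u = F) or (q = T, t = T, u = T), and the consequent holds there. If q is false, the antecedent cannot hold. Either way the consequent holds.

Only the reverse direction holds.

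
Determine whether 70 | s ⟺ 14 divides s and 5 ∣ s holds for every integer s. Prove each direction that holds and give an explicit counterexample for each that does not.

Forward direction. If 70 ∣ s, write s = 70q. Since 70 = 5·14, s = 14·(5q), so 14 ∣ s; and since 70 = 14·5, s = 5·(14q), so 5 ∣ s.

Converse. Suppose 14 ∣ s and 5 ∣ s. Any common multiple of 14 and 5 is a multiple of their lcm; here gcd(14, 5) = 1, so lcm(14, 5) = 14·5 = 70, so 70 ∣ s.

Both directions hold.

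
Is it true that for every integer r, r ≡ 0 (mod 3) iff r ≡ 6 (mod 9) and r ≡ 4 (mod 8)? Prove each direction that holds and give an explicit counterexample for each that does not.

Not equivalent: only (⇐) holds.

[⇒] This fails: r = 0 gives 0 ≡ 0 (mod 3) but 0 ≡ 0 (mod 9), so the conjunction on the right does not hold.

[⇐] Conversely, if r ≡ 6 (mod 9) and r ≡ 4 (mod 8), then by the Chinese remainder theorem r ≡ 60 (mod 72). Since 60 ≡ 0 (mod 3) and 3 ∣ 72, we get r ≡ 0 (mod 3).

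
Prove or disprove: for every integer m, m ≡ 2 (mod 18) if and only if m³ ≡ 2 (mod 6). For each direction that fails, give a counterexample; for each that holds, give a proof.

Not equivalent: only (⇒) holds.

(⟹) Suppose m ≡ 2 (mod 18). Then m³ ≡ 2³ = 8 (mod 18), and since 6 ∣ 18, also m³ ≡ 2 (mod 6).

(⟸) This fails: take m = 8. Then 8³ = 512 ≡ 2 (mod 6), yet 8 ≡ 8 (mod 18), not 2.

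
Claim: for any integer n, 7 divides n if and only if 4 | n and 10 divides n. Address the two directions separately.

Forward direction. This fails: take n = 7. Certainly 7 ∣ 7, but 4 ∤ 7.

Converse. This fails: take n = 20. Both 4 ∣ 20 and 10 ∣ 20, yet 20 is not a multiple of 7 (since 20 = 2·7 + 6), so 7 ∤ 20.

Neither direction holds.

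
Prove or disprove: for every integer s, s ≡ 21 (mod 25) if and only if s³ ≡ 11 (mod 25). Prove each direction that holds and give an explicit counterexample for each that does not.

The biconditional holds.

[⇒] Suppose s ≡ 21 (mod 25). Write s = 25j + 21. Then (25j + 21)³ = 15625j³ + 39375j² + 33075j + 9261 = 25(625j³ + 1575j² + 1323j + 370) + 11, so s³ ≡ 11 (mod 25).

[⇐] Conversely, suppose s³ ≡ 11 (mod 25). The only residue r in {0, …, 24} with r³ ≡ 11 (mod 25) is r = 21, so s ≡ 21 (mod 25).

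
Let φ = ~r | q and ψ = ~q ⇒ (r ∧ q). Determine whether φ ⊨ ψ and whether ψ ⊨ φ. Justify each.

Forward direction. This fails. Under r = F, q = F, the left side is true but the right side is false.

Converse. Assume the antecedent. If r is true, the antecedent forces (r = T, q = T), and ~r | q holds there. If r is false, ~r | q reduces to true regardless of the other variables. Either way ~r | q holds.

The forward direction fails; the converse holds.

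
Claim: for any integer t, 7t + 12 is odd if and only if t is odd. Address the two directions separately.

Both directions hold.

(→) Suppose 7t + 12 is odd. Since 7 is odd, 7t and t have the same parity, so 7t + 12 ≡ t + 12 (mod 2). As 12 is even, 7t + 12 is odd exactly when t is odd. Thus t is odd.

(←) Conversely, suppose t is odd; write t = 2j + 1. Then 7t + 12 = 7·(2j + 1) + 12 = 2·7j + 19, which is odd.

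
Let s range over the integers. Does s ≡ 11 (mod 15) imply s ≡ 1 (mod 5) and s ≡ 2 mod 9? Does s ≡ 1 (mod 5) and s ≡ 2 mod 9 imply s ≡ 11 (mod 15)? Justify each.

(⇒) This fails: s = 41 gives 41 ≡ 11 (mod 15) but 41 ≡ 5 (mod 9), so the conjunction on the right does not hold.

(⇐) Conversely, if s ≡ 1 (mod 5) and s ≡ 2 (mod 9), then by the Chinese remainder theorem s ≡ 11 (mod 45). Since 11 ≡ 11 (mod 15) and 15 ∣ 45, we get s ≡ 11 (mod 15).

Only the reverse direction holds.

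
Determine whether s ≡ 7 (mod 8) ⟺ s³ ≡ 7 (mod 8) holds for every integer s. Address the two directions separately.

(⟸) Suppose s³ ≡ 7 (mod 8). The only residue r in {0, …, 7} with r³ ≡ 7 (mod 8) is r = 7, so s ≡ 7 (mod 8).

(⟹) Suppose s ≡ 7 (mod 8). Write s = 8j + 7. Then (8j + 7)³ = 512j³ + 1344j² + 1176j + 343 = 8(64j³ + 168j² + 147j + 42) + 7, so s³ ≡ 7 (mod 8).

The biconditional holds.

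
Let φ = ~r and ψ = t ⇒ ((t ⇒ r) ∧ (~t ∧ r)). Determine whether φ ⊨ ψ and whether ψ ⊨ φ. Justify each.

Neither direction holds.

Forward direction. This fails. Under t = T, r = F, the left side is true but the right side is false.

Converse. This fails. Under t = F, r = T, the left side is false but the right side is true.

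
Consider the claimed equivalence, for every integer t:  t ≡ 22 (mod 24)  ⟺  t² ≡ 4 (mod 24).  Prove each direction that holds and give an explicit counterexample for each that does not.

The forward direction holds; the converse fails.

[⇒] Suppose t ≡ 22 (mod 24). Write t = 24j + 22. Then (24j + 22)² = 576j² + 1056j + 484 = 24(24j² + 44j + 20) + 4, so t² ≡ 4 (mod 24).

[⇐] This fails: take t = 2. Then 2² = 4 ≡ 4 (mod 24), yet 2 ≡ 2 (mod 24), not 22.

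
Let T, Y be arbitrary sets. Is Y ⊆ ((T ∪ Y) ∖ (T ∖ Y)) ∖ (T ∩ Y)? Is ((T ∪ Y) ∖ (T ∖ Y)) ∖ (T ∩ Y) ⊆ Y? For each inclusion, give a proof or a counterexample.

The sets are not equal: only the reverse inclusion holds.

Forward inclusion. This inclusion fails. Take T = {1}, Y = {1}; then 1 ∈ Y but 1 ∉ ((T ∪ Y) ∖ (T ∖ Y)) ∖ (T ∩ Y).

Reverse inclusion. Let x ∈ ((T ∪ Y) ∖ (T ∖ Y)) ∖ (T ∩ Y). Then x ∈ Y and x ∉ T, from which x ∈ Y.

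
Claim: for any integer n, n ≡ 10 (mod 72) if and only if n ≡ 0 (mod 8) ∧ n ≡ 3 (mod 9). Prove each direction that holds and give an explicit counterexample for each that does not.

Both directions fail.

(⟹) This fails: n = 10 gives 10 ≡ 10 (mod 72) but 10 ≡ 2 (mod 8), so the conjunction on the right does not hold.

(⟸) This fails: n = 48 satisfies both congruences on the right (48 ≡ 0 mod 8 and 48 ≡ 3 mod 9) yet 48 ≡ 48 (mod 72), not 10.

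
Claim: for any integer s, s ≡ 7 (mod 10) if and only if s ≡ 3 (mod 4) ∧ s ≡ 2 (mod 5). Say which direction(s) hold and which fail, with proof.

(→) This fails: s = 17 gives 17 ≡ 7 (mod 10) but 17 ≡ 1 (mod 4), so the conjunction on the right does not hold.

(←) Conversely, if s ≡ 3 (mod 4) and s ≡ 2 (mod 5), then by the Chinese remainder theorem s ≡ 7 (mod 20). Since 7 ≡ 7 (mod 10) and 10 ∣ 20, we get s ≡ 7 (mod 10).

The forward direction fails; the converse holds.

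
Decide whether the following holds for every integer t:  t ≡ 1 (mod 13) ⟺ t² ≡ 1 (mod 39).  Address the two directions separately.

Neither direction holds.

Forward direction. This fails: take t = 27. Then 27 ≡ 1 (mod 13), but 27² = 729 ≡ 27 (mod 39), not 1.

Converse. This fails: take t = 25. Then 25² = 625 ≡ 1 (mod 39), yet 25 ≡ 12 (mod 13), not 1.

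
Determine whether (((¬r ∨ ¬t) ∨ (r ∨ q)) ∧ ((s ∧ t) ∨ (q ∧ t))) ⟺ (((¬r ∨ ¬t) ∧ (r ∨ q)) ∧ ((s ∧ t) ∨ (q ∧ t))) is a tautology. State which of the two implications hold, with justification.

(⇒) This fails. Under t = T, q = F, s = T, r = F, the left side is true but the right side is false.

(⇐) Assume the antecedent. If t is true, the antecedent forces (t = T, q = T, s = F, r = F) or (t = T, q = T, s = T, r = F), and the consequent holds there. If t is false, the antecedent cannot hold. Either way the consequent holds.

Only the reverse direction holds.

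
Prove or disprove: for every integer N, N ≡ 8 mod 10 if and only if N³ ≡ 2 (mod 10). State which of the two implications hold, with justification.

[⇒] Suppose N ≡ 8 mod 10. Write N = 10j + 8. Then (10j + 8)³ = 1000j³ + 2400j² + 1920j + 512 = 10(100j³ + 240j² + 192j + 51) + 2, so N³ ≡ 2 (mod 10).

[⇐] For the converse, argue contrapositively. If N ≢ 8 (mod 10), then N is congruent to one of 0, 1, 2, 3, 4, 5, 6, 7, 9 modulo 10, and these give N³ ≡ 0, 1, 8, 7, 4, 5, 6, 3, 9 respectively — never 2.

Both directions hold; the statement is true.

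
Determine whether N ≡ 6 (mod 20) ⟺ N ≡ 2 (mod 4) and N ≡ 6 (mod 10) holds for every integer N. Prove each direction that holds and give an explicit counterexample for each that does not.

[⇒] Suppose N ≡ 6 (mod 20); write N = 20j + 6. Since 4 ∣ 20, reducing mod 4 gives N ≡ 6 ≡ 2 (mod 4); since 10 ∣ 20, reducing mod 10 gives N ≡ 6 (mod 10).

[⇐] Conversely, if N ≡ 2 (mod 4) and N ≡ 6 (mod 10), then by the Chinese remainder theorem N ≡ 6 (mod 20). This is exactly N ≡ 6 (mod 20).

Equivalent; both directions hold.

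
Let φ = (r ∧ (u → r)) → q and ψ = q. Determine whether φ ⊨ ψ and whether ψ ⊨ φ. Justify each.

Not equivalent: only (⇐) holds.

(←) Assume the antecedent. If u is true, the antecedent forces (u = T, q = T, r = F) or (u = T, q = T, r = T), and (r ∧ (u → r)) → q holds there. If u is false, the antecedent forces (u = F, q = T, r = F) or (u = F, q = T, r = T), and (r ∧ (u → r)) → q holds there. Either way (r ∧ (u → r)) → q holds.

(→) This fails. Under u = F, q = F, r = F, the left side is true but the right side is false.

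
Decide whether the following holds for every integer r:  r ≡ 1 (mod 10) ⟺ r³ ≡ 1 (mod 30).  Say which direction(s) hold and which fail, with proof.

[⇒] This fails: take r = 11. Then 11 ≡ 1 (mod 10), but 11³ = 1331 ≡ 11 (mod 30), not 1.

[⇐] Conversely, the residues r modulo 30 with r³ ≡ 1 (mod 30) are exactly {1}, and each is ≡ 1 (mod 10).

(⇒) fails; (⇐) holds.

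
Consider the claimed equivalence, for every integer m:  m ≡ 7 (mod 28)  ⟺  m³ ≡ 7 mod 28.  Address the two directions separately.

Both directions hold; the statement is true.

Forward direction. Suppose m ≡ 7 (mod 28). Write m = 28j + 7. Then (28j + 7)³ = 21952j³ + 16464j² + 4116j + 343 = 28(784j³ + 588j² + 147j + 12) + 7, so m³ ≡ 7 (mod 28).

Converse. Suppose m³ ≡ 7 (mod 28). The only residue r in {0, …, 27} with r³ ≡ 7 (mod 28) is r = 7, so m ≡ 7 (mod 28).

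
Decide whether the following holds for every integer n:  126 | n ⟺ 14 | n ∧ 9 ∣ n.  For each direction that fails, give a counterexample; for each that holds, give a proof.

Forward direction. If 126 ∣ n, write n = 126q. Since 126 = 9·14, n = 14·(9q), so 14 ∣ n; and since 126 = 14·9, n = 9·(14q), so 9 ∣ n.

Converse. Suppose 14 ∣ n and 9 ∣ n. Any common multiple of 14 and 9 is a multiple of their lcm; here gcd(14, 9) = 1, so lcm(14, 9) = 14·9 = 126, so 126 ∣ n.

Both directions hold.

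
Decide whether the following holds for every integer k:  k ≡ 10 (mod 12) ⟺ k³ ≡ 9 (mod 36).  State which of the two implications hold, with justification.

(⟹) This fails: take k = 10. Then 10 ≡ 10 (mod 12), but 10³ = 1000 ≡ 28 (mod 36), not 9.

(⟸) This fails: take k = 9. Then 9³ = 729 ≡ 9 (mod 36), yet 9 ≡ 9 (mod 12), not 10.

Neither implication holds.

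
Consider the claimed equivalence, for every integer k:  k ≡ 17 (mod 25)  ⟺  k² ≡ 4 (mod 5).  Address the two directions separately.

Not equivalent: only (⇒) holds.

[⇒] Suppose k ≡ 17 (mod 25). Then k² ≡ 17² = 289 (mod 25), and since 5 ∣ 25, also k² ≡ 4 (mod 5).

[⇐] This fails: take k = 2. Then 2² = 4 ≡ 4 (mod 5), yet 2 ≡ 2 (mod 25), not 17.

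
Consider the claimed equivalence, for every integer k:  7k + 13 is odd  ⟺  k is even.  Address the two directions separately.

Both directions hold; the statement is true.

Forward direction. Suppose 7k + 13 is odd. Since 7 is odd, 7k and k have the same parity, so 7k + 13 ≡ k + 13 (mod 2). As 13 is odd, 7k + 13 is odd exactly when k is even. Thus k is even.

Converse. Suppose k is even; write k = 2j. Then 7k + 13 = 7·(2j) + 13 = 2·7j + 13, which is odd.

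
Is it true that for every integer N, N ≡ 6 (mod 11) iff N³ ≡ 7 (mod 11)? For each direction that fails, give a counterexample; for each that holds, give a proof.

Equivalent; both directions hold.

(→) Suppose N ≡ 6 (mod 11). Write N = 11j + 6. Then (11j + 6)³ = 1331j³ + 2178j² + 1188j + 216 = 11(121j³ + 198j² + 108j + 19) + 7, so N³ ≡ 7 (mod 11).

(←) Conversely, suppose N³ ≡ 7 (mod 11). The only residue r in {0, …, 10} with r³ ≡ 7 (mod 11) is r = 6, so N ≡ 6 (mod 11).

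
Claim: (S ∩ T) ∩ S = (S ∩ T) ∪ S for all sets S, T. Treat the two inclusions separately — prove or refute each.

(⊆) Let x ∈ (S ∩ T) ∩ S. Then x ∈ S ∩ T, from which x ∈ (S ∩ T) ∪ S.

(⊇) This inclusion fails. Take S = {1}, T = ∅; then 1 ∈ (S ∩ T) ∪ S but 1 ∉ (S ∩ T) ∩ S.

Only the forward inclusion holds.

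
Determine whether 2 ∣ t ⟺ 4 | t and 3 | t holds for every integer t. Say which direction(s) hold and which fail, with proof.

(←) Suppose 4 ∣ t and 3 ∣ t. Any common multiple of 4 and 3 is a multiple of their lcm; here gcd(4, 3) = 1, so lcm(4, 3) = 4·3 = 12, so 12 ∣ t. Since 2 ∣ 12, it follows that 2 ∣ t.

(→) This fails: take t = 2. Certainly 2 ∣ 2, but 4 ∤ 2.

(⇒) fails; (⇐) holds.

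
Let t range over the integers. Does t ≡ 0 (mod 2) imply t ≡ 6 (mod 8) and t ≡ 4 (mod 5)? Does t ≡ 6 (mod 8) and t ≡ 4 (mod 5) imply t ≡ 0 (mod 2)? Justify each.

Only the reverse direction holds.

(⟹) This fails: t = 0 gives 0 ≡ 0 (mod 2) but 0 ≡ 0 (mod 8), so the conjunction on the right does not hold.

(⟸) Conversely, if t ≡ 6 (mod 8) and t ≡ 4 (mod 5), then by the Chinese remainder theorem t ≡ 14 (mod 40). Since 14 ≡ 0 (mod 2) and 2 ∣ 40, we get t ≡ 0 (mod 2).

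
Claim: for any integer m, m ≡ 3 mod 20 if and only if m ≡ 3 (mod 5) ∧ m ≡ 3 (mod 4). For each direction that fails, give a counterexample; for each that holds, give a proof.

Both directions hold; the statement is true.

(⇒) Suppose m ≡ 3 (mod 20); write m = 20j + 3. Since 5 ∣ 20, reducing mod 5 gives m ≡ 3 (mod 5); since 4 ∣ 20, reducing mod 4 gives m ≡ 3 (mod 4).

(⇐) Conversely, if m ≡ 3 (mod 5) and m ≡ 3 (mod 4), then by the Chinese remainder theorem m ≡ 3 (mod 20). This is exactly m ≡ 3 (mod 20).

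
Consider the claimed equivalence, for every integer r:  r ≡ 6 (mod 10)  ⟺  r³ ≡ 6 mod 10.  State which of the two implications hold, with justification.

Both implications hold.

[⇒] Suppose r ≡ 6 (mod 10). Write r = 10j + 6. Then (10j + 6)³ = 1000j³ + 1800j² + 1080j + 216 = 10(100j³ + 180j² + 108j + 21) + 6, so r³ ≡ 6 (mod 10).

[⇐] For the converse, argue contrapositively. If r ≢ 6 (mod 10), then r is congruent to one of 0, 1, 2, 3, 4, 5, 7, 8, 9 modulo 10, and these give r³ ≡ 0, 1, 8, 7, 4, 5, 3, 2, 9 respectively — never 6.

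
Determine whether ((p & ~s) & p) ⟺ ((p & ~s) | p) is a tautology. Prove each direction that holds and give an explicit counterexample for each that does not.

Only the forward implication holds.

Forward direction. Assume the antecedent. If p is true, (p & ~s) | p reduces to true regardless of the other variables. If p is false, the antecedent cannot hold. Either way (p & ~s) | p holds.

Converse. This fails. Under p = T, s = T, the left side is false but the right side is true.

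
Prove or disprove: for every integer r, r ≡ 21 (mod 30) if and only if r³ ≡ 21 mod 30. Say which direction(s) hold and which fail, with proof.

Equivalent; both directions hold.

(→) Suppose r ≡ 21 (mod 30). Write r = 30j + 21. Then (30j + 21)³ = 27000j³ + 56700j² + 39690j + 9261 = 30(900j³ + 1890j² + 1323j + 308) + 21, so r³ ≡ 21 (mod 30).

(←) Conversely, suppose r³ ≡ 21 (mod 30). The only residue r in {0, …, 29} with r³ ≡ 21 (mod 30) is r = 21, so r ≡ 21 (mod 30).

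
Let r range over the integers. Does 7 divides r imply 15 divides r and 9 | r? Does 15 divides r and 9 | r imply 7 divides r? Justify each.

[⇒] This fails: take r = 7. Certainly 7 ∣ 7, but 15 ∤ 7.

[⇐] This fails: take r = 45. Both 15 ∣ 45 and 9 ∣ 45, yet 45 is not a multiple of 7 (since 45 = 6·7 + 3), so 7 ∤ 45.

Neither implication holds.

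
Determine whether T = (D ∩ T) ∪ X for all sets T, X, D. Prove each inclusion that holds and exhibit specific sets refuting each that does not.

(⟹) This inclusion fails. Take T = {1}, X = ∅, D = ∅; then 1 ∈ T but 1 ∉ (D ∩ T) ∪ X.

(⟸) This inclusion fails. Take T = ∅, X = {1}, D = ∅; then 1 ∈ (D ∩ T) ∪ X but 1 ∉ T.

(⊆) fails and (⊇) fails.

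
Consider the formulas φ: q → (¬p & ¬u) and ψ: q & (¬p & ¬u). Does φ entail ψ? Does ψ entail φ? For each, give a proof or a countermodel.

(⇒) fails; (⇐) holds.

[⇒] This fails. Under u = F, q = F, p = F, the left side is true but the right side is false.

[⇐] Assume the antecedent. If u is true, the antecedent cannot hold. If u is false, the antecedent forces (u = F, q = T, p = F), and q → (¬p & ¬u) holds there. Either way q → (¬p & ¬u) holds.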